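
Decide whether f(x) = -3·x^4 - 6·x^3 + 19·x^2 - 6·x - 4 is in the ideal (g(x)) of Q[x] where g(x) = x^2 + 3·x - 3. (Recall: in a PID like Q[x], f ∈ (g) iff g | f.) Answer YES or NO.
In Q[x] the ideal (g) consists of all multiples of g, so f ∈ (g) iff g | f, i.e. iff the remainder of f on division by g is 0. Divide f by g (g is monic, so eliminate the leading term of the running remainder at each step):
  leading term -3·x^4: subtract (-3·x^2)·g(x) = -3·x^4 - 9·x^3 + 9·x^2, leaving 3·x^3 + 10·x^2 - 6·x - 4
  leading term 3·x^3: subtract (3·x)·g(x) = 3·x^3 + 9·x^2 - 9·x, leaving x^2 + 3·x - 4
  leading term x^2: subtract (1)·g(x) = x^2 + 3·x - 3, leaving -1
The remainder r(x) = -1 ≠ 0 (and deg r < deg g), so g ∤ f, i.e. f ∉ (g).

Final answer: NO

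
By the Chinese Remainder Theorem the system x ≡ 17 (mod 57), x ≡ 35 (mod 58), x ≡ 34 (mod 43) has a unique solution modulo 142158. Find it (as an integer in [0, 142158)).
The moduli 57, 58, 43 are pairwise coprime, so by the CRT there is a unique solution mod 57·58·43 = 142158.
Solve by successive substitution. Start with x ≡ 17 (mod 57).
  Combine with x ≡ 35 (mod 58): write x = 17 + 57·t and require 17 + 57·t ≡ 35 (mod 58), i.e. 57·t ≡ 35 − 17 ≡ 18 (mod 58). Since 57^(−1) ≡ 57 (mod 58), t ≡ 57·18 ≡ 40 (mod 58). So x ≡ 17 + 57·40 = 2297 (mod 3306).
  Combine with x ≡ 34 (mod 43): write x = 2297 + 3306·t and require 2297 + 3306·t ≡ 34 (mod 43), i.e. 3306·t ≡ 34 − 2297 ≡ 16 (mod 43). Since 3306^(−1) ≡ 17 (mod 43) (3306 ≡ 38 (mod 43)), t ≡ 17·16 ≡ 14 (mod 43). So x ≡ 2297 + 3306·14 = 48581 (mod 142158).
Unique solution in [0, 142158): x = 48581.

Final answer: x ≡ 48581 (mod 142158); the representative in [0, 142158) is 48581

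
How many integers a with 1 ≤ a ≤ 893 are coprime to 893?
The number of a ∈ {1, ..., 893} with gcd(a, 893) = 1 is by definition Euler's totient φ(893). φ is multiplicative, with φ(p^e) = p^e − p^(e−1). Factorise 893 = 19 · 47. Then
  φ(893) = (19 − 1) · (47 − 1) = 18 · 46 = 828.
So there are 828 such integers.

Final answer: 828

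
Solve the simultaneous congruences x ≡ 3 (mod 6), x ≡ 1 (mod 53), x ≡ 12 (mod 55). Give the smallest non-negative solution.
The moduli 6, 53, 55 are pairwise coprime, so by the CRT there is a unique solution mod 6·53·55 = 17490.
Solve by successive substitution. Start with x ≡ 3 (mod 6).
  Combine with x ≡ 1 (mod 53): write x = 3 + 6·t and require 3 + 6·t ≡ 1 (mod 53), i.e. 6·t ≡ 1 − 3 ≡ 51 (mod 53). Since 6^(−1) ≡ 9 (mod 53), t ≡ 9·51 ≡ 35 (mod 53). So x ≡ 3 + 6·35 = 213 (mod 318).
  Combine with x ≡ 12 (mod 55): write x = 213 + 318·t and require 213 + 318·t ≡ 12 (mod 55), i.e. 318·t ≡ 12 − 213 ≡ 19 (mod 55). Since 318^(−1) ≡ 32 (mod 55) (318 ≡ 43 (mod 55)), t ≡ 32·19 ≡ 3 (mod 55). So x ≡ 213 + 318·3 = 1167 (mod 17490).
Unique solution in [0, 17490): x = 1167.

Final answer: x ≡ 1167 (mod 17490); the representative in [0, 17490) is 1167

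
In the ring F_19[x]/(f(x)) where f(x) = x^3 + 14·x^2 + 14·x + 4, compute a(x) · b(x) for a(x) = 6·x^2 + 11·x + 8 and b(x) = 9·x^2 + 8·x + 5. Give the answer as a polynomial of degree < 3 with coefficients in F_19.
Multiply as integer polynomials: a · b = 54·x^4 + 147·x^3 + 190·x^2 + 119·x + 40. Reducing coefficients mod 19: a · b ≡ 16·x^4 + 14·x^3 + 5·x + 2. Now divide by f(x) = x^3 + 14·x^2 + 14·x + 4 in F_19[x], eliminating the leading term at each step:
  leading term 16·x^4: subtract (16·x)·f(x) = 16·x^4 + 15·x^3 + 15·x^2 + 7·x, leaving 18·x^3 + 4·x^2 + 17·x + 2 (coefficients mod 19)
  leading term 18·x^3: subtract (18)·f(x) = 18·x^3 + 5·x^2 + 5·x + 15, leaving 18·x^2 + 12·x + 6 (coefficients mod 19)
The degree is now < 3, so this is the remainder. Hence a · b ≡ 18·x^2 + 12·x + 6 in F_19[x]/(f).

Final answer: a · b ≡ 18·x^2 + 12·x + 6 (mod f(x))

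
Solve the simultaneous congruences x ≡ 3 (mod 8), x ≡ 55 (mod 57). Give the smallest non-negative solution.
The moduli 8, 57 are pairwise coprime, so by the CRT there is a unique solution mod 8·57 = 456.
Solve by successive substitution. Start with x ≡ 3 (mod 8).
  Combine with x ≡ 55 (mod 57): write x = 3 + 8·t and require 3 + 8·t ≡ 55 (mod 57), i.e. 8·t ≡ 55 − 3 ≡ 52 (mod 57). Since 8^(−1) ≡ 50 (mod 57), t ≡ 50·52 ≡ 35 (mod 57). So x ≡ 3 + 8·35 = 283 (mod 456).
Unique solution in [0, 456): x = 283.

Final answer: x ≡ 283 (mod 456); the representative in [0, 456) is 283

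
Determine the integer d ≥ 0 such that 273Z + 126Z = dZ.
In the PID Z, (a, b) is generated by gcd(a, b). Compute gcd(273, 126) with the extended Euclidean algorithm, tracking rows (r, s, t) with s·273 + t·126 = r:
  row A: (273, 1, 0)   [1·273 + 0·126 = 273]
  row B: (126, 0, 1)   [0·273 + 1·126 = 126]
  273 = 2·126 + 21   → row C = row A − 2·row B = (21, 1, −2)   [check: 1·273 − 2·126 = 21]
  126 = 6·21 + 0   → remainder 0, stop. gcd = 21 (last nonzero row C).
So gcd(273, 126) = 21, with Bézout identity 1·273 − 2·126 = 21. Containment (⊇): the Bézout identity exhibits 21 as an element of (273, 126), giving (21) ⊆ (273, 126). Containment (⊆): since 21 | 273 and 21 | 126 (273 = 21·13, 126 = 21·6), every Z-linear combination of 273 and 126 is divisible by 21, so (273, 126) ⊆ (21). Therefore (273, 126) = (21), d = 21.

Final answer: (273, 126) = (21); d = 21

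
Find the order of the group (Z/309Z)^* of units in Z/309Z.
(Z/309Z)^* consists of the classes a with gcd(a, 309) = 1, so its order is φ(309). φ is multiplicative, with φ(p^e) = p^e − p^(e−1). Factorise 309 = 3 · 103. Then
  φ(309) = (3 − 1) · (103 − 1) = 2 · 102 = 204.
Thus |(Z/309Z)^*| = 204.

Final answer: |(Z/309Z)^*| = 204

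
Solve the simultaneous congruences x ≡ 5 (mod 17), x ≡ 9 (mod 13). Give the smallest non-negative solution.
The moduli 17, 13 are pairwise coprime, so by the CRT there is a unique solution mod 17·13 = 221.
Solve by successive substitution. Start with x ≡ 5 (mod 17).
  Combine with x ≡ 9 (mod 13): write x = 5 + 17·t and require 5 + 17·t ≡ 9 (mod 13), i.e. 17·t ≡ 9 − 5 ≡ 4 (mod 13). Since 17^(−1) ≡ 10 (mod 13) (17 ≡ 4 (mod 13)), t ≡ 10·4 ≡ 1 (mod 13). So x ≡ 5 + 17·1 = 22 (mod 221).
Unique solution in [0, 221): x = 22.

Final answer: x ≡ 22 (mod 221); the representative in [0, 221) is 22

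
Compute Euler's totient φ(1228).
φ(1228) = 612

φ is multiplicative, with φ(p^e) = p^e − p^(e−1). Factorise 1228 = 2^2 · 307. Then
  φ(1228) = (2^2 − 2^1) · (307 − 1) = 2 · 306 = 612.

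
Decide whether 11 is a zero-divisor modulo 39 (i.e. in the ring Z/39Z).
NO

gcd(11, 39) = 1, so 11 is a unit in Z/39Z (it has a multiplicative inverse). A unit cannot be a zero-divisor: if 11·b ≡ 0 then multiplying both sides by 11^(−1) gives b ≡ 0. So 11 is not a zero-divisor.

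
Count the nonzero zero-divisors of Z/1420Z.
In Z/1420Z each nonzero element is either a unit (gcd with 1420 is 1) or a zero-divisor (gcd > 1). The number of units is φ(1420): factorise 1420 = 2^2 · 5 · 71, so φ(1420) = (2^2 − 2^1) · (5 − 1) · (71 − 1) = 2 · 4 · 70 = 560. The nonzero elements number 1420 − 1 = 1419. Hence the nonzero zero-divisors number 1419 − 560 = 859.

Final answer: Z/1420Z has 859 nonzero zero-divisors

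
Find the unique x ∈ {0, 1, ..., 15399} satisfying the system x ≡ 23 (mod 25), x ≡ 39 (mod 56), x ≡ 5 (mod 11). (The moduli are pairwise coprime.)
x ≡ 9223 (mod 15400); the representative in [0, 15400) is 9223

The moduli 25, 56, 11 are pairwise coprime, so by the CRT there is a unique solution mod 25·56·11 = 15400.
Solve by successive substitution. Start with x ≡ 23 (mod 25).
  Combine with x ≡ 39 (mod 56): write x = 23 + 25·t and require 23 + 25·t ≡ 39 (mod 56), i.e. 25·t ≡ 39 − 23 ≡ 16 (mod 56). Since 25^(−1) ≡ 9 (mod 56), t ≡ 9·16 ≡ 32 (mod 56). So x ≡ 23 + 25·32 = 823 (mod 1400).
  Combine with x ≡ 5 (mod 11): write x = 823 + 1400·t and require 823 + 1400·t ≡ 5 (mod 11), i.e. 1400·t ≡ 5 − 823 ≡ 7 (mod 11). Since 1400^(−1) ≡ 4 (mod 11) (1400 ≡ 3 (mod 11)), t ≡ 4·7 ≡ 6 (mod 11). So x ≡ 823 + 1400·6 = 9223 (mod 15400).
Unique solution in [0, 15400): x = 9223.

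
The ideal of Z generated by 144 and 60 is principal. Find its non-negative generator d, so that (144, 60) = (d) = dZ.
In the PID Z, (a, b) is generated by gcd(a, b). Compute gcd(144, 60) with the extended Euclidean algorithm, tracking rows (r, s, t) with s·144 + t·60 = r:
  row A: (144, 1, 0)   [1·144 + 0·60 = 144]
  row B: (60, 0, 1)   [0·144 + 1·60 = 60]
  144 = 2·60 + 24   → row C = row A − 2·row B = (24, 1, −2)   [check: 1·144 − 2·60 = 24]
  60 = 2·24 + 12   → row D = row B − 2·row C = (12, −2, 5)   [check: −2·144 + 5·60 = 12]
  24 = 2·12 + 0   → remainder 0, stop. gcd = 12 (last nonzero row D).
So gcd(144, 60) = 12, with Bézout identity −2·144 + 5·60 = 12. Containment (⊇): the Bézout identity exhibits 12 as an element of (144, 60), giving (12) ⊆ (144, 60). Containment (⊆): since 12 | 144 and 12 | 60 (144 = 12·12, 60 = 12·5), every Z-linear combination of 144 and 60 is divisible by 12, so (144, 60) ⊆ (12). Therefore (144, 60) = (12), d = 12.

Final answer: (144, 60) = (12); d = 12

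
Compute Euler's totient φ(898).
φ is multiplicative, with φ(p^e) = p^e − p^(e−1). Factorise 898 = 2 · 449. Then
  φ(898) = (2 − 1) · (449 − 1) = 1 · 448 = 448.

Final answer: φ(898) = 448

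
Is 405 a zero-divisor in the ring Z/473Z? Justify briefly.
NO

gcd(405, 473) = 1, so 405 is a unit in Z/473Z (it has a multiplicative inverse). A unit cannot be a zero-divisor: if 405·b ≡ 0 then multiplying both sides by 405^(−1) gives b ≡ 0. So 405 is not a zero-divisor.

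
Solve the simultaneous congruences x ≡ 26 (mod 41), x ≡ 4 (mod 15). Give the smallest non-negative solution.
x ≡ 559 (mod 615); the representative in [0, 615) is 559

The moduli 41, 15 are pairwise coprime, so by the CRT there is a unique solution mod 41·15 = 615.
Solve by successive substitution. Start with x ≡ 26 (mod 41).
  Combine with x ≡ 4 (mod 15): write x = 26 + 41·t and require 26 + 41·t ≡ 4 (mod 15), i.e. 41·t ≡ 4 − 26 ≡ 8 (mod 15). Since 41^(−1) ≡ 11 (mod 15) (41 ≡ 11 (mod 15)), t ≡ 11·8 ≡ 13 (mod 15). So x ≡ 26 + 41·13 = 559 (mod 615).
Unique solution in [0, 615): x = 559.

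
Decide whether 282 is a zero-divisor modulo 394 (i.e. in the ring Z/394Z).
YES

gcd(282, 394) = 2 > 1, so 282 is not a unit in Z/394Z. In Z/nZ every nonzero non-unit is a zero-divisor: explicitly, take b = 394/gcd = 197 ≠ 0 (mod 394); then 282·197 = 55554 = 141·394, i.e. 282·197 ≡ 0 (mod 394). So 282 is a zero-divisor.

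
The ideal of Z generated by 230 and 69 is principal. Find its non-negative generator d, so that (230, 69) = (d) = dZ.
In the PID Z, (a, b) is generated by gcd(a, b). Compute gcd(230, 69) with the extended Euclidean algorithm, tracking rows (r, s, t) with s·230 + t·69 = r:
  row A: (230, 1, 0)   [1·230 + 0·69 = 230]
  row B: (69, 0, 1)   [0·230 + 1·69 = 69]
  230 = 3·69 + 23   → row C = row A − 3·row B = (23, 1, −3)   [check: 1·230 − 3·69 = 23]
  69 = 3·23 + 0   → remainder 0, stop. gcd = 23 (last nonzero row C).
So gcd(230, 69) = 23, with Bézout identity 1·230 − 3·69 = 23. Containment (⊇): the Bézout identity exhibits 23 as an element of (230, 69), giving (23) ⊆ (230, 69). Containment (⊆): since 23 | 230 and 23 | 69 (230 = 23·10, 69 = 23·3), every Z-linear combination of 230 and 69 is divisible by 23, so (230, 69) ⊆ (23). Therefore (230, 69) = (23), d = 23.

Final answer: (230, 69) = (23); d = 23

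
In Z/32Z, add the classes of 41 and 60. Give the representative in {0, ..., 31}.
5

Reduce the summands first: 41 ≡ 9, 60 ≡ 28 (mod 32), so 41 + 60 ≡ 9 + 28 (mod 32). 9 + 28 = 37; 37 = 1·32 + 5, so (41 + 60) mod 32 = 5.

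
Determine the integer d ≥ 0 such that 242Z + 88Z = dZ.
(242, 88) = (22); d = 22

In the PID Z, (a, b) is generated by gcd(a, b). Compute gcd(242, 88) with the extended Euclidean algorithm, tracking rows (r, s, t) with s·242 + t·88 = r:
  row A: (242, 1, 0)   [1·242 + 0·88 = 242]
  row B: (88, 0, 1)   [0·242 + 1·88 = 88]
  242 = 2·88 + 66   → row C = row A − 2·row B = (66, 1, −2)   [check: 1·242 − 2·88 = 66]
  88 = 1·66 + 22   → row D = row B − 1·row C = (22, −1, 3)   [check: −1·242 + 3·88 = 22]
  66 = 3·22 + 0   → remainder 0, stop. gcd = 22 (last nonzero row D).
So gcd(242, 88) = 22, with Bézout identity −1·242 + 3·88 = 22. Containment (⊇): the Bézout identity exhibits 22 as an element of (242, 88), giving (22) ⊆ (242, 88). Containment (⊆): since 22 | 242 and 22 | 88 (242 = 22·11, 88 = 22·4), every Z-linear combination of 242 and 88 is divisible by 22, so (242, 88) ⊆ (22). Therefore (242, 88) = (22), d = 22.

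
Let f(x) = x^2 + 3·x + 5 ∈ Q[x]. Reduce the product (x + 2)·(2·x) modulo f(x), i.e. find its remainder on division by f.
a · b ≡ -2·x - 10 (mod f(x))

First multiply in Q[x] without reducing: a · b = 2·x^2 + 4·x. Now divide by f(x) = x^2 + 3·x + 5, eliminating the leading term at each step:
  leading term 2·x^2: subtract (2)·f(x) = 2·x^2 + 6·x + 10, leaving -2·x - 10
The degree is now < 2, so this is the remainder. Hence a · b ≡ -2·x - 10 in Q[x]/(f).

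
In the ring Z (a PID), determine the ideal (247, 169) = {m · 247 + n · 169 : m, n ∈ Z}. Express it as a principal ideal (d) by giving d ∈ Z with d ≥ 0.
(247, 169) = (13); d = 13

In the PID Z, (a, b) is generated by gcd(a, b). Compute gcd(247, 169) with the extended Euclidean algorithm, tracking rows (r, s, t) with s·247 + t·169 = r:
  row A: (247, 1, 0)   [1·247 + 0·169 = 247]
  row B: (169, 0, 1)   [0·247 + 1·169 = 169]
  247 = 1·169 + 78   → row C = row A − 1·row B = (78, 1, −1)   [check: 1·247 − 1·169 = 78]
  169 = 2·78 + 13   → row D = row B − 2·row C = (13, −2, 3)   [check: −2·247 + 3·169 = 13]
  78 = 6·13 + 0   → remainder 0, stop. gcd = 13 (last nonzero row D).
So gcd(247, 169) = 13, with Bézout identity −2·247 + 3·169 = 13. Containment (⊇): the Bézout identity exhibits 13 as an element of (247, 169), giving (13) ⊆ (247, 169). Containment (⊆): since 13 | 247 and 13 | 169 (247 = 13·19, 169 = 13·13), every Z-linear combination of 247 and 169 is divisible by 13, so (247, 169) ⊆ (13). Therefore (247, 169) = (13), d = 13.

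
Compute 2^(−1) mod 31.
2^(−1) ≡ 16 (mod 31)

Apply the extended Euclidean algorithm to (31, 2), tracking rows (r, s, t) with s·31 + t·2 = r. Each division r_prev = q·r_cur + r_new produces the new row as (previous row) − q·(current row):
  row A: (31, 1, 0)   [1·31 + 0·2 = 31]
  row B: (2, 0, 1)   [0·31 + 1·2 = 2]
  31 = 15·2 + 1   → row C = row A − 15·row B = (1, 1, −15)   [check: 1·31 − 15·2 = 1]
  2 = 2·1 + 0   → remainder 0, stop. gcd = 1 (last nonzero row C).
The gcd is 1, so 2 is invertible mod 31. The last nonzero row gives 1·31 − 15·2 = 1, so t = −15. So 2^(−1) ≡ −15 ≡ 16 (mod 31). Verify: 2 · 16 = 32 ≡ 1 (mod 31). ✓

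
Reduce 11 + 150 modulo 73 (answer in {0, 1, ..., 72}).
Reduce the summands first: 150 ≡ 4 (mod 73), so 11 + 150 ≡ 11 + 4 (mod 73). 11 + 4 = 15; 15 = 0·73 + 15, so (11 + 150) mod 73 = 15.

Final answer: 15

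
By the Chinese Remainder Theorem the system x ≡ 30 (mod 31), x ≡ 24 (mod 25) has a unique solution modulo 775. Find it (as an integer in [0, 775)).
x ≡ 774 (mod 775); the representative in [0, 775) is 774

The moduli 31, 25 are pairwise coprime, so by the CRT there is a unique solution mod 31·25 = 775.
Solve by successive substitution. Start with x ≡ 30 (mod 31).
  Combine with x ≡ 24 (mod 25): write x = 30 + 31·t and require 30 + 31·t ≡ 24 (mod 25), i.e. 31·t ≡ 24 − 30 ≡ 19 (mod 25). Since 31^(−1) ≡ 21 (mod 25) (31 ≡ 6 (mod 25)), t ≡ 21·19 ≡ 24 (mod 25). So x ≡ 30 + 31·24 = 774 (mod 775).
Unique solution in [0, 775): x = 774.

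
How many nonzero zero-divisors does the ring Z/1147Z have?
Z/1147Z has 66 nonzero zero-divisors

In Z/1147Z each nonzero element is either a unit (gcd with 1147 is 1) or a zero-divisor (gcd > 1). The number of units is φ(1147): factorise 1147 = 31 · 37, so φ(1147) = (31 − 1) · (37 − 1) = 30 · 36 = 1080. The nonzero elements number 1147 − 1 = 1146. Hence the nonzero zero-divisors number 1146 − 1080 = 66.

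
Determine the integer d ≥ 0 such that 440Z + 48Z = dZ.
(440, 48) = (8); d = 8

In the PID Z, (a, b) is generated by gcd(a, b). Compute gcd(440, 48) with the extended Euclidean algorithm, tracking rows (r, s, t) with s·440 + t·48 = r:
  row A: (440, 1, 0)   [1·440 + 0·48 = 440]
  row B: (48, 0, 1)   [0·440 + 1·48 = 48]
  440 = 9·48 + 8   → row C = row A − 9·row B = (8, 1, −9)   [check: 1·440 − 9·48 = 8]
  48 = 6·8 + 0   → remainder 0, stop. gcd = 8 (last nonzero row C).
So gcd(440, 48) = 8, with Bézout identity 1·440 − 9·48 = 8. Containment (⊇): the Bézout identity exhibits 8 as an element of (440, 48), giving (8) ⊆ (440, 48). Containment (⊆): since 8 | 440 and 8 | 48 (440 = 8·55, 48 = 8·6), every Z-linear combination of 440 and 48 is divisible by 8, so (440, 48) ⊆ (8). Therefore (440, 48) = (8), d = 8.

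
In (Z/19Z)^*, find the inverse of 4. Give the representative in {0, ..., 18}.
4^(−1) ≡ 5 (mod 19)

Apply the extended Euclidean algorithm to (19, 4), tracking rows (r, s, t) with s·19 + t·4 = r. Each division r_prev = q·r_cur + r_new produces the new row as (previous row) − q·(current row):
  row A: (19, 1, 0)   [1·19 + 0·4 = 19]
  row B: (4, 0, 1)   [0·19 + 1·4 = 4]
  19 = 4·4 + 3   → row C = row A − 4·row B = (3, 1, −4)   [check: 1·19 − 4·4 = 3]
  4 = 1·3 + 1   → row D = row B − 1·row C = (1, −1, 5)   [check: −1·19 + 5·4 = 1]
  3 = 3·1 + 0   → remainder 0, stop. gcd = 1 (last nonzero row D).
The gcd is 1, so 4 is invertible mod 19. The last nonzero row gives −1·19 + 5·4 = 1, so t = 5. So 4^(−1) ≡ 5 (mod 19). Verify: 4 · 5 = 20 ≡ 1 (mod 19). ✓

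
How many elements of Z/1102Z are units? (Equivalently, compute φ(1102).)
An element a ∈ Z/1102Z is a unit iff gcd(a, 1102) = 1, so the number of units is φ(1102). φ is multiplicative, with φ(p^e) = p^e − p^(e−1). Factorise 1102 = 2 · 19 · 29. Then
  φ(1102) = (2 − 1) · (19 − 1) · (29 − 1) = 1 · 18 · 28 = 504.

Final answer: Z/1102Z has φ(1102) = 504 units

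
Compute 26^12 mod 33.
16

Use repeated squaring. Binary(12) = 1100. Walk through the bits of the exponent 12 left-to-right: at each bit after the leading one, square the running value, then multiply by 26 if the bit is 1 (always reducing mod 33):
  bit 1 = 1 (leading): start with 26.
  bit 2 = 1: square 26^2 = 676 ≡ 16; bit is 1, so multiply 16·26 = 416 ≡ 20 (mod 33).
  bit 3 = 0: square 20^2 = 400 ≡ 4 (mod 33).
  bit 4 = 0: square 4^2 = 16 (mod 33).
Final value: 26^12 ≡ 16 (mod 33).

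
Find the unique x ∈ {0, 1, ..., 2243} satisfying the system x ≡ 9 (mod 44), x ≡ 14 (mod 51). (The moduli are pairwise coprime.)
The moduli 44, 51 are pairwise coprime, so by the CRT there is a unique solution mod 44·51 = 2244.
Solve by successive substitution. Start with x ≡ 9 (mod 44).
  Combine with x ≡ 14 (mod 51): write x = 9 + 44·t and require 9 + 44·t ≡ 14 (mod 51), i.e. 44·t ≡ 14 − 9 ≡ 5 (mod 51). Since 44^(−1) ≡ 29 (mod 51), t ≡ 29·5 ≡ 43 (mod 51). So x ≡ 9 + 44·43 = 1901 (mod 2244).
Unique solution in [0, 2244): x = 1901.

Final answer: x ≡ 1901 (mod 2244); the representative in [0, 2244) is 1901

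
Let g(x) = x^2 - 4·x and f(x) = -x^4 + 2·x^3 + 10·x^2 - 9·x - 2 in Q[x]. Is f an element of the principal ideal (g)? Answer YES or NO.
NO

In Q[x] the ideal (g) consists of all multiples of g, so f ∈ (g) iff g | f, i.e. iff the remainder of f on division by g is 0. Divide f by g (g is monic, so eliminate the leading term of the running remainder at each step):
  leading term -x^4: subtract (-x^2)·g(x) = -x^4 + 4·x^3, leaving -2·x^3 + 10·x^2 - 9·x - 2
  leading term -2·x^3: subtract (-2·x)·g(x) = -2·x^3 + 8·x^2, leaving 2·x^2 - 9·x - 2
  leading term 2·x^2: subtract (2)·g(x) = 2·x^2 - 8·x, leaving -x - 2
The remainder r(x) = -x - 2 ≠ 0 (and deg r < deg g), so g ∤ f, i.e. f ∉ (g).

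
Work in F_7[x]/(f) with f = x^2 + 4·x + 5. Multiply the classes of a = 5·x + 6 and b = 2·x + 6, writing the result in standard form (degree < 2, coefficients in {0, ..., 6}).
Multiply as integer polynomials: a · b = 10·x^2 + 42·x + 36. Reducing coefficients mod 7: a · b ≡ 3·x^2 + 1. Now divide by f(x) = x^2 + 4·x + 5 in F_7[x], eliminating the leading term at each step:
  leading term 3·x^2: subtract (3)·f(x) = 3·x^2 + 5·x + 1, leaving 2·x (coefficients mod 7)
The degree is now < 2, so this is the remainder. Hence a · b ≡ 2·x in F_7[x]/(f).

Final answer: a · b ≡ 2·x (mod f(x))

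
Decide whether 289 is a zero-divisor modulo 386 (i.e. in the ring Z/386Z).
gcd(289, 386) = 1, so 289 is a unit in Z/386Z (it has a multiplicative inverse). A unit cannot be a zero-divisor: if 289·b ≡ 0 then multiplying both sides by 289^(−1) gives b ≡ 0. So 289 is not a zero-divisor.

Final answer: NO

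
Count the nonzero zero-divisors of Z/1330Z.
In Z/1330Z each nonzero element is either a unit (gcd with 1330 is 1) or a zero-divisor (gcd > 1). The number of units is φ(1330): factorise 1330 = 2 · 5 · 7 · 19, so φ(1330) = (2 − 1) · (5 − 1) · (7 − 1) · (19 − 1) = 1 · 4 · 6 · 18 = 432. The nonzero elements number 1330 − 1 = 1329. Hence the nonzero zero-divisors number 1329 − 432 = 897.

Final answer: Z/1330Z has 897 nonzero zero-divisors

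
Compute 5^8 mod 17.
Use repeated squaring. Binary(8) = 1000. Walk through the bits of the exponent 8 left-to-right: at each bit after the leading one, square the running value, then multiply by 5 if the bit is 1 (always reducing mod 17):
  bit 1 = 1 (leading): start with 5.
  bit 2 = 0: square 5^2 = 25 ≡ 8 (mod 17).
  bit 3 = 0: square 8^2 = 64 ≡ 13 (mod 17).
  bit 4 = 0: square 13^2 = 169 ≡ 16 (mod 17).
Final value: 5^8 ≡ 16 (mod 17).

Final answer: 16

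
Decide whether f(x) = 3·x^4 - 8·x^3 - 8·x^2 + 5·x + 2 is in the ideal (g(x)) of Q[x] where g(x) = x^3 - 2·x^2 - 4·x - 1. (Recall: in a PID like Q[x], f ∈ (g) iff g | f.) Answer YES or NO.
In Q[x] the ideal (g) consists of all multiples of g, so f ∈ (g) iff g | f, i.e. iff the remainder of f on division by g is 0. Divide f by g (g is monic, so eliminate the leading term of the running remainder at each step):
  leading term 3·x^4: subtract (3·x)·g(x) = 3·x^4 - 6·x^3 - 12·x^2 - 3·x, leaving -2·x^3 + 4·x^2 + 8·x + 2
  leading term -2·x^3: subtract (-2)·g(x) = -2·x^3 + 4·x^2 + 8·x + 2, leaving 0
The remainder is 0, so f(x) = g(x) · h(x) with h(x) = 3·x - 2. Hence g | f, i.e. f ∈ (g).

Final answer: YES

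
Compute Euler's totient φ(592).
φ(592) = 288

φ is multiplicative, with φ(p^e) = p^e − p^(e−1). Factorise 592 = 2^4 · 37. Then
  φ(592) = (2^4 − 2^3) · (37 − 1) = 8 · 36 = 288.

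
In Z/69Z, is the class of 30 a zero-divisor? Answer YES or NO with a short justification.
YES

gcd(30, 69) = 3 > 1, so 30 is not a unit in Z/69Z. In Z/nZ every nonzero non-unit is a zero-divisor: explicitly, take b = 69/gcd = 23 ≠ 0 (mod 69); then 30·23 = 690 = 10·69, i.e. 30·23 ≡ 0 (mod 69). So 30 is a zero-divisor.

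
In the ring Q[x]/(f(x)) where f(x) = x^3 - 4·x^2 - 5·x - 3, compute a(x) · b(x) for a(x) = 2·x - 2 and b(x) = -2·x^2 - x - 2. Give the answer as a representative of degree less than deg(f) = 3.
First multiply in Q[x] without reducing: a · b = -4·x^3 + 2·x^2 - 2·x + 4. Now divide by f(x) = x^3 - 4·x^2 - 5·x - 3, eliminating the leading term at each step:
  leading term -4·x^3: subtract (-4)·f(x) = -4·x^3 + 16·x^2 + 20·x + 12, leaving -14·x^2 - 22·x - 8
The degree is now < 3, so this is the remainder. Hence a · b ≡ -14·x^2 - 22·x - 8 in Q[x]/(f).

Final answer: a · b ≡ -14·x^2 - 22·x - 8 (mod f(x))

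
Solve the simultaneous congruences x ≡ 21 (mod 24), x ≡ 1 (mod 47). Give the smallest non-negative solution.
The moduli 24, 47 are pairwise coprime, so by the CRT there is a unique solution mod 24·47 = 1128.
Solve by successive substitution. Start with x ≡ 21 (mod 24).
  Combine with x ≡ 1 (mod 47): write x = 21 + 24·t and require 21 + 24·t ≡ 1 (mod 47), i.e. 24·t ≡ 1 − 21 ≡ 27 (mod 47). Since 24^(−1) ≡ 2 (mod 47), t ≡ 2·27 ≡ 7 (mod 47). So x ≡ 21 + 24·7 = 189 (mod 1128).
Unique solution in [0, 1128): x = 189.

Final answer: x ≡ 189 (mod 1128); the representative in [0, 1128) is 189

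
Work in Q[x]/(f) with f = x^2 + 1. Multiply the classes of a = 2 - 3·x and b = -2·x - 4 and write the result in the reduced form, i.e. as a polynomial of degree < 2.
First multiply in Q[x] without reducing: a · b = 6·x^2 + 8·x - 8. Now divide by f(x) = x^2 + 1, eliminating the leading term at each step:
  leading term 6·x^2: subtract (6)·f(x) = 6·x^2 + 6, leaving 8·x - 14
The degree is now < 2, so this is the remainder. Hence a · b ≡ 8·x - 14 in Q[x]/(f).

Final answer: a · b ≡ 8·x - 14 (mod f(x))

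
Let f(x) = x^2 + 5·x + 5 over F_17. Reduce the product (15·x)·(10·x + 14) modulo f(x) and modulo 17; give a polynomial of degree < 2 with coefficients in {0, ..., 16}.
a · b ≡ 4·x + 15 (mod f(x))

Multiply as integer polynomials: a · b = 150·x^2 + 210·x. Reducing coefficients mod 17: a · b ≡ 14·x^2 + 6·x. Now divide by f(x) = x^2 + 5·x + 5 in F_17[x], eliminating the leading term at each step:
  leading term 14·x^2: subtract (14)·f(x) = 14·x^2 + 2·x + 2, leaving 4·x + 15 (coefficients mod 17)
The degree is now < 2, so this is the remainder. Hence a · b ≡ 4·x + 15 in F_17[x]/(f).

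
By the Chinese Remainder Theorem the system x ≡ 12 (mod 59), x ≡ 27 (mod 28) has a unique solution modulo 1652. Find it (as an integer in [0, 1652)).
The moduli 59, 28 are pairwise coprime, so by the CRT there is a unique solution mod 59·28 = 1652.
Solve by successive substitution. Start with x ≡ 12 (mod 59).
  Combine with x ≡ 27 (mod 28): write x = 12 + 59·t and require 12 + 59·t ≡ 27 (mod 28), i.e. 59·t ≡ 27 − 12 ≡ 15 (mod 28). Since 59^(−1) ≡ 19 (mod 28) (59 ≡ 3 (mod 28)), t ≡ 19·15 ≡ 5 (mod 28). So x ≡ 12 + 59·5 = 307 (mod 1652).
Unique solution in [0, 1652): x = 307.

Final answer: x ≡ 307 (mod 1652); the representative in [0, 1652) is 307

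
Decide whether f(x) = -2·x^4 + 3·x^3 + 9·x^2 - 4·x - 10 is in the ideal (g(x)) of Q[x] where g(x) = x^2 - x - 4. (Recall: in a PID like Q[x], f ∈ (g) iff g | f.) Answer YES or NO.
NO

In Q[x] the ideal (g) consists of all multiples of g, so f ∈ (g) iff g | f, i.e. iff the remainder of f on division by g is 0. Divide f by g (g is monic, so eliminate the leading term of the running remainder at each step):
  leading term -2·x^4: subtract (-2·x^2)·g(x) = -2·x^4 + 2·x^3 + 8·x^2, leaving x^3 + x^2 - 4·x - 10
  leading term x^3: subtract (x)·g(x) = x^3 - x^2 - 4·x, leaving 2·x^2 - 10
  leading term 2·x^2: subtract (2)·g(x) = 2·x^2 - 2·x - 8, leaving 2·x - 2
The remainder r(x) = 2·x - 2 ≠ 0 (and deg r < deg g), so g ∤ f, i.e. f ∉ (g).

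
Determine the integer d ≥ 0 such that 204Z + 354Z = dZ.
In the PID Z, (a, b) is generated by gcd(a, b). Compute gcd(354, 204) with the extended Euclidean algorithm, tracking rows (r, s, t) with s·354 + t·204 = r:
  row A: (354, 1, 0)   [1·354 + 0·204 = 354]
  row B: (204, 0, 1)   [0·354 + 1·204 = 204]
  354 = 1·204 + 150   → row C = row A − 1·row B = (150, 1, −1)   [check: 1·354 − 1·204 = 150]
  204 = 1·150 + 54   → row D = row B − 1·row C = (54, −1, 2)   [check: −1·354 + 2·204 = 54]
  150 = 2·54 + 42   → row E = row C − 2·row D = (42, 3, −5)   [check: 3·354 − 5·204 = 42]
  54 = 1·42 + 12   → row F = row D − 1·row E = (12, −4, 7)   [check: −4·354 + 7·204 = 12]
  42 = 3·12 + 6   → row G = row E − 3·row F = (6, 15, −26)   [check: 15·354 − 26·204 = 6]
  12 = 2·6 + 0   → remainder 0, stop. gcd = 6 (last nonzero row G).
So gcd(204, 354) = 6, with Bézout identity 15·354 − 26·204 = 6. Containment (⊇): the Bézout identity exhibits 6 as an element of (204, 354), giving (6) ⊆ (204, 354). Containment (⊆): since 6 | 204 and 6 | 354 (204 = 6·34, 354 = 6·59), every Z-linear combination of 204 and 354 is divisible by 6, so (204, 354) ⊆ (6). Therefore (204, 354) = (6), d = 6.

Final answer: (204, 354) = (6); d = 6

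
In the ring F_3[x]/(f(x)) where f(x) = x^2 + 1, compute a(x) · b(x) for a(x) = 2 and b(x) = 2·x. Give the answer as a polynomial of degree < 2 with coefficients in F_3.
Multiply as integer polynomials: a · b = 4·x. Reducing coefficients mod 3: a · b ≡ x. This already has degree < 2, so no reduction by f is needed. Hence a · b ≡ x in F_3[x]/(f).

Final answer: a · b ≡ x (mod f(x))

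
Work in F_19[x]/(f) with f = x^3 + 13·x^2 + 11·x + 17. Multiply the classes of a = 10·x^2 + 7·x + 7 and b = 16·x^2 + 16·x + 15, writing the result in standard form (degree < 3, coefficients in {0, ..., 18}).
a · b ≡ 2·x^2 + 4 (mod f(x))

Multiply as integer polynomials: a · b = 160·x^4 + 272·x^3 + 374·x^2 + 217·x + 105. Reducing coefficients mod 19: a · b ≡ 8·x^4 + 6·x^3 + 13·x^2 + 8·x + 10. Now divide by f(x) = x^3 + 13·x^2 + 11·x + 17 in F_19[x], eliminating the leading term at each step:
  leading term 8·x^4: subtract (8·x)·f(x) = 8·x^4 + 9·x^3 + 12·x^2 + 3·x, leaving 16·x^3 + x^2 + 5·x + 10 (coefficients mod 19)
  leading term 16·x^3: subtract (16)·f(x) = 16·x^3 + 18·x^2 + 5·x + 6, leaving 2·x^2 + 4 (coefficients mod 19)
The degree is now < 3, so this is the remainder. Hence a · b ≡ 2·x^2 + 4 in F_19[x]/(f).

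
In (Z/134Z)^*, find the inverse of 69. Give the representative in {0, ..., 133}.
Apply the extended Euclidean algorithm to (134, 69), tracking rows (r, s, t) with s·134 + t·69 = r. Each division r_prev = q·r_cur + r_new produces the new row as (previous row) − q·(current row):
  row A: (134, 1, 0)   [1·134 + 0·69 = 134]
  row B: (69, 0, 1)   [0·134 + 1·69 = 69]
  134 = 1·69 + 65   → row C = row A − 1·row B = (65, 1, −1)   [check: 1·134 − 1·69 = 65]
  69 = 1·65 + 4   → row D = row B − 1·row C = (4, −1, 2)   [check: −1·134 + 2·69 = 4]
  65 = 16·4 + 1   → row E = row C − 16·row D = (1, 17, −33)   [check: 17·134 − 33·69 = 1]
  4 = 4·1 + 0   → remainder 0, stop. gcd = 1 (last nonzero row E).
The gcd is 1, so 69 is invertible mod 134. The last nonzero row gives 17·134 − 33·69 = 1, so t = −33. So 69^(−1) ≡ −33 ≡ 101 (mod 134). Verify: 69 · 101 = 6969 ≡ 1 (mod 134). ✓

Final answer: 69^(−1) ≡ 101 (mod 134)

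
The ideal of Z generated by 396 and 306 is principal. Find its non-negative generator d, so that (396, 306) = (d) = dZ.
(396, 306) = (18); d = 18

In the PID Z, (a, b) is generated by gcd(a, b). Compute gcd(396, 306) with the extended Euclidean algorithm, tracking rows (r, s, t) with s·396 + t·306 = r:
  row A: (396, 1, 0)   [1·396 + 0·306 = 396]
  row B: (306, 0, 1)   [0·396 + 1·306 = 306]
  396 = 1·306 + 90   → row C = row A − 1·row B = (90, 1, −1)   [check: 1·396 − 1·306 = 90]
  306 = 3·90 + 36   → row D = row B − 3·row C = (36, −3, 4)   [check: −3·396 + 4·306 = 36]
  90 = 2·36 + 18   → row E = row C − 2·row D = (18, 7, −9)   [check: 7·396 − 9·306 = 18]
  36 = 2·18 + 0   → remainder 0, stop. gcd = 18 (last nonzero row E).
So gcd(396, 306) = 18, with Bézout identity 7·396 − 9·306 = 18. Containment (⊇): the Bézout identity exhibits 18 as an element of (396, 306), giving (18) ⊆ (396, 306). Containment (⊆): since 18 | 396 and 18 | 306 (396 = 18·22, 306 = 18·17), every Z-linear combination of 396 and 306 is divisible by 18, so (396, 306) ⊆ (18). Therefore (396, 306) = (18), d = 18.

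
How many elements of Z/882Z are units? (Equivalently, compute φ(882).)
An element a ∈ Z/882Z is a unit iff gcd(a, 882) = 1, so the number of units is φ(882). φ is multiplicative, with φ(p^e) = p^e − p^(e−1). Factorise 882 = 2 · 3^2 · 7^2. Then
  φ(882) = (2 − 1) · (3^2 − 3^1) · (7^2 − 7^1) = 1 · 6 · 42 = 252.

Final answer: Z/882Z has φ(882) = 252 units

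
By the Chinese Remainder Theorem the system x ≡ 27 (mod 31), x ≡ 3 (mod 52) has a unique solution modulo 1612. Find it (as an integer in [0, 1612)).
The moduli 31, 52 are pairwise coprime, so by the CRT there is a unique solution mod 31·52 = 1612.
Solve by successive substitution. Start with x ≡ 27 (mod 31).
  Combine with x ≡ 3 (mod 52): write x = 27 + 31·t and require 27 + 31·t ≡ 3 (mod 52), i.e. 31·t ≡ 3 − 27 ≡ 28 (mod 52). Since 31^(−1) ≡ 47 (mod 52), t ≡ 47·28 ≡ 16 (mod 52). So x ≡ 27 + 31·16 = 523 (mod 1612).
Unique solution in [0, 1612): x = 523.

Final answer: x ≡ 523 (mod 1612); the representative in [0, 1612) is 523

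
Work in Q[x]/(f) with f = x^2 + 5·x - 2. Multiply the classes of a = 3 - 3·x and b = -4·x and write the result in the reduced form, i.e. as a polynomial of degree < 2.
First multiply in Q[x] without reducing: a · b = 12·x^2 - 12·x. Now divide by f(x) = x^2 + 5·x - 2, eliminating the leading term at each step:
  leading term 12·x^2: subtract (12)·f(x) = 12·x^2 + 60·x - 24, leaving 24 - 72·x
The degree is now < 2, so this is the remainder. Hence a · b ≡ 24 - 72·x in Q[x]/(f).

Final answer: a · b ≡ 24 - 72·x (mod f(x))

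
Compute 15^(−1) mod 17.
Apply the extended Euclidean algorithm to (17, 15), tracking rows (r, s, t) with s·17 + t·15 = r. Each division r_prev = q·r_cur + r_new produces the new row as (previous row) − q·(current row):
  row A: (17, 1, 0)   [1·17 + 0·15 = 17]
  row B: (15, 0, 1)   [0·17 + 1·15 = 15]
  17 = 1·15 + 2   → row C = row A − 1·row B = (2, 1, −1)   [check: 1·17 − 1·15 = 2]
  15 = 7·2 + 1   → row D = row B − 7·row C = (1, −7, 8)   [check: −7·17 + 8·15 = 1]
  2 = 2·1 + 0   → remainder 0, stop. gcd = 1 (last nonzero row D).
The gcd is 1, so 15 is invertible mod 17. The last nonzero row gives −7·17 + 8·15 = 1, so t = 8. So 15^(−1) ≡ 8 (mod 17). Verify: 15 · 8 = 120 ≡ 1 (mod 17). ✓

Final answer: 15^(−1) ≡ 8 (mod 17)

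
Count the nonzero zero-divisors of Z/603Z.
In Z/603Z each nonzero element is either a unit (gcd with 603 is 1) or a zero-divisor (gcd > 1). The number of units is φ(603): factorise 603 = 3^2 · 67, so φ(603) = (3^2 − 3^1) · (67 − 1) = 6 · 66 = 396. The nonzero elements number 603 − 1 = 602. Hence the nonzero zero-divisors number 602 − 396 = 206.

Final answer: Z/603Z has 206 nonzero zero-divisors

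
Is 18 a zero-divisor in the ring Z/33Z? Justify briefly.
gcd(18, 33) = 3 > 1, so 18 is not a unit in Z/33Z. In Z/nZ every nonzero non-unit is a zero-divisor: explicitly, take b = 33/gcd = 11 ≠ 0 (mod 33); then 18·11 = 198 = 6·33, i.e. 18·11 ≡ 0 (mod 33). So 18 is a zero-divisor.

Final answer: YES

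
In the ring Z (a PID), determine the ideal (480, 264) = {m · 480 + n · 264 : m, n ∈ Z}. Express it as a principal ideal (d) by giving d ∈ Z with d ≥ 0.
In the PID Z, (a, b) is generated by gcd(a, b). Compute gcd(480, 264) with the extended Euclidean algorithm, tracking rows (r, s, t) with s·480 + t·264 = r:
  row A: (480, 1, 0)   [1·480 + 0·264 = 480]
  row B: (264, 0, 1)   [0·480 + 1·264 = 264]
  480 = 1·264 + 216   → row C = row A − 1·row B = (216, 1, −1)   [check: 1·480 − 1·264 = 216]
  264 = 1·216 + 48   → row D = row B − 1·row C = (48, −1, 2)   [check: −1·480 + 2·264 = 48]
  216 = 4·48 + 24   → row E = row C − 4·row D = (24, 5, −9)   [check: 5·480 − 9·264 = 24]
  48 = 2·24 + 0   → remainder 0, stop. gcd = 24 (last nonzero row E).
So gcd(480, 264) = 24, with Bézout identity 5·480 − 9·264 = 24. Containment (⊇): the Bézout identity exhibits 24 as an element of (480, 264), giving (24) ⊆ (480, 264). Containment (⊆): since 24 | 480 and 24 | 264 (480 = 24·20, 264 = 24·11), every Z-linear combination of 480 and 264 is divisible by 24, so (480, 264) ⊆ (24). Therefore (480, 264) = (24), d = 24.

Final answer: (480, 264) = (24); d = 24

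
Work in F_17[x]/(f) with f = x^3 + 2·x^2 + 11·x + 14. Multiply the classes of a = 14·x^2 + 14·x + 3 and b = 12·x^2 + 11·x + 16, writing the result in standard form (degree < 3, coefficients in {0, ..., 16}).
a · b ≡ 5·x^2 + 14·x + 6 (mod f(x))

Multiply as integer polynomials: a · b = 168·x^4 + 322·x^3 + 414·x^2 + 257·x + 48. Reducing coefficients mod 17: a · b ≡ 15·x^4 + 16·x^3 + 6·x^2 + 2·x + 14. Now divide by f(x) = x^3 + 2·x^2 + 11·x + 14 in F_17[x], eliminating the leading term at each step:
  leading term 15·x^4: subtract (15·x)·f(x) = 15·x^4 + 13·x^3 + 12·x^2 + 6·x, leaving 3·x^3 + 11·x^2 + 13·x + 14 (coefficients mod 17)
  leading term 3·x^3: subtract (3)·f(x) = 3·x^3 + 6·x^2 + 16·x + 8, leaving 5·x^2 + 14·x + 6 (coefficients mod 17)
The degree is now < 3, so this is the remainder. Hence a · b ≡ 5·x^2 + 14·x + 6 in F_17[x]/(f).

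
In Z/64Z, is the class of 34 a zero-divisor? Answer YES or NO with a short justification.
YES

gcd(34, 64) = 2 > 1, so 34 is not a unit in Z/64Z. In Z/nZ every nonzero non-unit is a zero-divisor: explicitly, take b = 64/gcd = 32 ≠ 0 (mod 64); then 34·32 = 1088 = 17·64, i.e. 34·32 ≡ 0 (mod 64). So 34 is a zero-divisor.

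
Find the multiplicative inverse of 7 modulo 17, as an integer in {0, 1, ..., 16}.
Apply the extended Euclidean algorithm to (17, 7), tracking rows (r, s, t) with s·17 + t·7 = r. Each division r_prev = q·r_cur + r_new produces the new row as (previous row) − q·(current row):
  row A: (17, 1, 0)   [1·17 + 0·7 = 17]
  row B: (7, 0, 1)   [0·17 + 1·7 = 7]
  17 = 2·7 + 3   → row C = row A − 2·row B = (3, 1, −2)   [check: 1·17 − 2·7 = 3]
  7 = 2·3 + 1   → row D = row B − 2·row C = (1, −2, 5)   [check: −2·17 + 5·7 = 1]
  3 = 3·1 + 0   → remainder 0, stop. gcd = 1 (last nonzero row D).
The gcd is 1, so 7 is invertible mod 17. The last nonzero row gives −2·17 + 5·7 = 1, so t = 5. So 7^(−1) ≡ 5 (mod 17). Verify: 7 · 5 = 35 ≡ 1 (mod 17). ✓

Final answer: 7^(−1) ≡ 5 (mod 17)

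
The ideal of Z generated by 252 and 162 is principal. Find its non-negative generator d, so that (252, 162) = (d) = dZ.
(252, 162) = (18); d = 18

In the PID Z, (a, b) is generated by gcd(a, b). Compute gcd(252, 162) with the extended Euclidean algorithm, tracking rows (r, s, t) with s·252 + t·162 = r:
  row A: (252, 1, 0)   [1·252 + 0·162 = 252]
  row B: (162, 0, 1)   [0·252 + 1·162 = 162]
  252 = 1·162 + 90   → row C = row A − 1·row B = (90, 1, −1)   [check: 1·252 − 1·162 = 90]
  162 = 1·90 + 72   → row D = row B − 1·row C = (72, −1, 2)   [check: −1·252 + 2·162 = 72]
  90 = 1·72 + 18   → row E = row C − 1·row D = (18, 2, −3)   [check: 2·252 − 3·162 = 18]
  72 = 4·18 + 0   → remainder 0, stop. gcd = 18 (last nonzero row E).
So gcd(252, 162) = 18, with Bézout identity 2·252 − 3·162 = 18. Containment (⊇): the Bézout identity exhibits 18 as an element of (252, 162), giving (18) ⊆ (252, 162). Containment (⊆): since 18 | 252 and 18 | 162 (252 = 18·14, 162 = 18·9), every Z-linear combination of 252 and 162 is divisible by 18, so (252, 162) ⊆ (18). Therefore (252, 162) = (18), d = 18.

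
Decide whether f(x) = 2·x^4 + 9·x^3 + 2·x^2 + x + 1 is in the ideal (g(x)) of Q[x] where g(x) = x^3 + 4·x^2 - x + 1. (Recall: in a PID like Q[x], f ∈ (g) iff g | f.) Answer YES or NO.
In Q[x] the ideal (g) consists of all multiples of g, so f ∈ (g) iff g | f, i.e. iff the remainder of f on division by g is 0. Divide f by g (g is monic, so eliminate the leading term of the running remainder at each step):
  leading term 2·x^4: subtract (2·x)·g(x) = 2·x^4 + 8·x^3 - 2·x^2 + 2·x, leaving x^3 + 4·x^2 - x + 1
  leading term x^3: subtract (1)·g(x) = x^3 + 4·x^2 - x + 1, leaving 0
The remainder is 0, so f(x) = g(x) · h(x) with h(x) = 2·x + 1. Hence g | f, i.e. f ∈ (g).

Final answer: YES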